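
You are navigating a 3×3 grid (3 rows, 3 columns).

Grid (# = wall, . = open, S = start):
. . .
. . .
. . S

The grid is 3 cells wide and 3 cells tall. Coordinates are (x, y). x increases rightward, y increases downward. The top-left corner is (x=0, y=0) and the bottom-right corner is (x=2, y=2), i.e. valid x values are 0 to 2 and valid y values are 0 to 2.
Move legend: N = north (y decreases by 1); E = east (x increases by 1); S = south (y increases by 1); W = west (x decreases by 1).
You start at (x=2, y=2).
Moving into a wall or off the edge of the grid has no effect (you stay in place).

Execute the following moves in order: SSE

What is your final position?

Start: (x=2, y=2)
  S (south): blocked, stay at (x=2, y=2)
  S (south): blocked, stay at (x=2, y=2)
  E (east): blocked, stay at (x=2, y=2)
Final: (x=2, y=2)

Answer: Final position: (x=2, y=2)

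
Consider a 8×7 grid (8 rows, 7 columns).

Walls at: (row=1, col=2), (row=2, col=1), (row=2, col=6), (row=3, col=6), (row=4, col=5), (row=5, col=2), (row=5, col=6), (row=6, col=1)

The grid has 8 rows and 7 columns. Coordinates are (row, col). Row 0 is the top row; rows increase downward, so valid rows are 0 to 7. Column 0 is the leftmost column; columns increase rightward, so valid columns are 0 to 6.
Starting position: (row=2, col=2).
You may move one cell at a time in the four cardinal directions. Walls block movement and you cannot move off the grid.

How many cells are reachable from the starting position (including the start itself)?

Answer: Reachable cells: 47

Derivation:
BFS flood-fill from (row=2, col=2):
  Distance 0: (row=2, col=2)
  Distance 1: (row=2, col=3), (row=3, col=2)
  Distance 2: (row=1, col=3), (row=2, col=4), (row=3, col=1), (row=3, col=3), (row=4, col=2)
  Distance 3: (row=0, col=3), (row=1, col=4), (row=2, col=5), (row=3, col=0), (row=3, col=4), (row=4, col=1), (row=4, col=3)
  Distance 4: (row=0, col=2), (row=0, col=4), (row=1, col=5), (row=2, col=0), (row=3, col=5), (row=4, col=0), (row=4, col=4), (row=5, col=1), (row=5, col=3)
  Distance 5: (row=0, col=1), (row=0, col=5), (row=1, col=0), (row=1, col=6), (row=5, col=0), (row=5, col=4), (row=6, col=3)
  Distance 6: (row=0, col=0), (row=0, col=6), (row=1, col=1), (row=5, col=5), (row=6, col=0), (row=6, col=2), (row=6, col=4), (row=7, col=3)
  Distance 7: (row=6, col=5), (row=7, col=0), (row=7, col=2), (row=7, col=4)
  Distance 8: (row=6, col=6), (row=7, col=1), (row=7, col=5)
  Distance 9: (row=7, col=6)
Total reachable: 47 (grid has 48 open cells total)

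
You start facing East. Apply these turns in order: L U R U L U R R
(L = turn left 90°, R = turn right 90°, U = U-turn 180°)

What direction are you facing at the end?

Answer: Final heading: North

Derivation:
Start: East
  L (left (90° counter-clockwise)) -> North
  U (U-turn (180°)) -> South
  R (right (90° clockwise)) -> West
  U (U-turn (180°)) -> East
  L (left (90° counter-clockwise)) -> North
  U (U-turn (180°)) -> South
  R (right (90° clockwise)) -> West
  R (right (90° clockwise)) -> North
Final: North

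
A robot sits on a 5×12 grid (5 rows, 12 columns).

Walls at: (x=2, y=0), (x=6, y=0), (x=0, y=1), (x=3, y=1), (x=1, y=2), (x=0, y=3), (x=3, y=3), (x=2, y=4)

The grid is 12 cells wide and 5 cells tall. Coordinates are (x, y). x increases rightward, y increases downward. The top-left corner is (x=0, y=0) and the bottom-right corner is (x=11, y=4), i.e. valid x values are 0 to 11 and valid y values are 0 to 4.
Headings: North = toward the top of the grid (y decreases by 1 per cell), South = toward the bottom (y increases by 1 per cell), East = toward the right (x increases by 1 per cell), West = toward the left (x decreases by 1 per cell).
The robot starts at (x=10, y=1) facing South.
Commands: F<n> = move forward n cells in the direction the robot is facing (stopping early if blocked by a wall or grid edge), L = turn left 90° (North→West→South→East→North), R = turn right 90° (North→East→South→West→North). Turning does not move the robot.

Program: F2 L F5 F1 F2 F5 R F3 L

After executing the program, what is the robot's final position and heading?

Answer: Final position: (x=11, y=4), facing East

Derivation:
Start: (x=10, y=1), facing South
  F2: move forward 2, now at (x=10, y=3)
  L: turn left, now facing East
  F5: move forward 1/5 (blocked), now at (x=11, y=3)
  F1: move forward 0/1 (blocked), now at (x=11, y=3)
  F2: move forward 0/2 (blocked), now at (x=11, y=3)
  F5: move forward 0/5 (blocked), now at (x=11, y=3)
  R: turn right, now facing South
  F3: move forward 1/3 (blocked), now at (x=11, y=4)
  L: turn left, now facing East
Final: (x=11, y=4), facing East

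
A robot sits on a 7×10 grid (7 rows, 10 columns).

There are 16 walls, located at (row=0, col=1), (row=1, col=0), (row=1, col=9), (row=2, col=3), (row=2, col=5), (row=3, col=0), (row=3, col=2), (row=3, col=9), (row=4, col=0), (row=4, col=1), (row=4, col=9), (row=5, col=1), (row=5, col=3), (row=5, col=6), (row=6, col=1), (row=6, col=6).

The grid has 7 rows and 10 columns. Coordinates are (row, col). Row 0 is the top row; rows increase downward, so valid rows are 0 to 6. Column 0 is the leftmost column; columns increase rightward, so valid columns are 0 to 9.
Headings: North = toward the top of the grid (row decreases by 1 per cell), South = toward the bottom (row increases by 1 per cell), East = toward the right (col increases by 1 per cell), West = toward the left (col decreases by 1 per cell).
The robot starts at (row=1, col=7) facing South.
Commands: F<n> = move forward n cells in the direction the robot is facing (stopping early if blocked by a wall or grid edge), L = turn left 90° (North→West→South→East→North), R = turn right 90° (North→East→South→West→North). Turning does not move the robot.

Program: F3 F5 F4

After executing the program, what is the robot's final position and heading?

Answer: Final position: (row=6, col=7), facing South

Derivation:
Start: (row=1, col=7), facing South
  F3: move forward 3, now at (row=4, col=7)
  F5: move forward 2/5 (blocked), now at (row=6, col=7)
  F4: move forward 0/4 (blocked), now at (row=6, col=7)
Final: (row=6, col=7), facing South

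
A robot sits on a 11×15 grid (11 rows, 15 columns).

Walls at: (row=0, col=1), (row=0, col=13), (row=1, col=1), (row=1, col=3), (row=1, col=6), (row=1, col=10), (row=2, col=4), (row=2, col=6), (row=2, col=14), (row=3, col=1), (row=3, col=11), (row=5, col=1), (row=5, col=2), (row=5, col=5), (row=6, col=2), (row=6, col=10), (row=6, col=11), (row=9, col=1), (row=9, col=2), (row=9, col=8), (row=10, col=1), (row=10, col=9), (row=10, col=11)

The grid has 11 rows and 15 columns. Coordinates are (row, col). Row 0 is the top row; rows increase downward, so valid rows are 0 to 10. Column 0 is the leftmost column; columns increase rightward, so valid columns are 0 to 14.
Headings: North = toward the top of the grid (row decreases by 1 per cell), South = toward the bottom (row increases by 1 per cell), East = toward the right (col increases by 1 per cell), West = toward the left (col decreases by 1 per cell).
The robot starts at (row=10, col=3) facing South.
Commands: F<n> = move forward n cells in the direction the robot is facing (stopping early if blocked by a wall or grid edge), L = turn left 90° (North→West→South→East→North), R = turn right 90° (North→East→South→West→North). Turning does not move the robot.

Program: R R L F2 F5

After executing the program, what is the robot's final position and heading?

Answer: Final position: (row=10, col=2), facing West

Derivation:
Start: (row=10, col=3), facing South
  R: turn right, now facing West
  R: turn right, now facing North
  L: turn left, now facing West
  F2: move forward 1/2 (blocked), now at (row=10, col=2)
  F5: move forward 0/5 (blocked), now at (row=10, col=2)
Final: (row=10, col=2), facing West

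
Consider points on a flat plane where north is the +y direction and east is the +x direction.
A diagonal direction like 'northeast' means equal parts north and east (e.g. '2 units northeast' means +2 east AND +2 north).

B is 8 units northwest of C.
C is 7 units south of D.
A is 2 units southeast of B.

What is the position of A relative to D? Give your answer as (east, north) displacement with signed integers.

Place D at the origin (east=0, north=0).
  C is 7 units south of D: delta (east=+0, north=-7); C at (east=0, north=-7).
  B is 8 units northwest of C: delta (east=-8, north=+8); B at (east=-8, north=1).
  A is 2 units southeast of B: delta (east=+2, north=-2); A at (east=-6, north=-1).
Therefore A relative to D: (east=-6, north=-1).

Answer: A is at (east=-6, north=-1) relative to D.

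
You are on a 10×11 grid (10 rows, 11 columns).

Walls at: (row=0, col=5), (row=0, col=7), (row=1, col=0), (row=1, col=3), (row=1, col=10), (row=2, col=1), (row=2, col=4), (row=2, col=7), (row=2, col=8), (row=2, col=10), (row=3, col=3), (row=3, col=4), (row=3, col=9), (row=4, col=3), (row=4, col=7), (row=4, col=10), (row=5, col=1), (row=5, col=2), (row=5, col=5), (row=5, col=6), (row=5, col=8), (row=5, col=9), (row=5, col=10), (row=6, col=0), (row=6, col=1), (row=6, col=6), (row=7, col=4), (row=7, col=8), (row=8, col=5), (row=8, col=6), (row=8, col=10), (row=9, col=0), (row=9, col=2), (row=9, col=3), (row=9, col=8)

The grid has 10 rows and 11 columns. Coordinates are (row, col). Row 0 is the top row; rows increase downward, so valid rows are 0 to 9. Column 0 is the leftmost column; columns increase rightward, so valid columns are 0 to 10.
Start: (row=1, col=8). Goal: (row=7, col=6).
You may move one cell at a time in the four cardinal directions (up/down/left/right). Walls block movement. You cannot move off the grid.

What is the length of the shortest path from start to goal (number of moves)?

Answer: Shortest path length: 12

Derivation:
BFS from (row=1, col=8) until reaching (row=7, col=6):
  Distance 0: (row=1, col=8)
  Distance 1: (row=0, col=8), (row=1, col=7), (row=1, col=9)
  Distance 2: (row=0, col=9), (row=1, col=6), (row=2, col=9)
  Distance 3: (row=0, col=6), (row=0, col=10), (row=1, col=5), (row=2, col=6)
  Distance 4: (row=1, col=4), (row=2, col=5), (row=3, col=6)
  Distance 5: (row=0, col=4), (row=3, col=5), (row=3, col=7), (row=4, col=6)
  Distance 6: (row=0, col=3), (row=3, col=8), (row=4, col=5)
  Distance 7: (row=0, col=2), (row=4, col=4), (row=4, col=8)
  Distance 8: (row=0, col=1), (row=1, col=2), (row=4, col=9), (row=5, col=4)
  Distance 9: (row=0, col=0), (row=1, col=1), (row=2, col=2), (row=5, col=3), (row=6, col=4)
  Distance 10: (row=2, col=3), (row=3, col=2), (row=6, col=3), (row=6, col=5)
  Distance 11: (row=3, col=1), (row=4, col=2), (row=6, col=2), (row=7, col=3), (row=7, col=5)
  Distance 12: (row=3, col=0), (row=4, col=1), (row=7, col=2), (row=7, col=6), (row=8, col=3)  <- goal reached here
One shortest path (12 moves): (row=1, col=8) -> (row=1, col=7) -> (row=1, col=6) -> (row=1, col=5) -> (row=2, col=5) -> (row=3, col=5) -> (row=4, col=5) -> (row=4, col=4) -> (row=5, col=4) -> (row=6, col=4) -> (row=6, col=5) -> (row=7, col=5) -> (row=7, col=6)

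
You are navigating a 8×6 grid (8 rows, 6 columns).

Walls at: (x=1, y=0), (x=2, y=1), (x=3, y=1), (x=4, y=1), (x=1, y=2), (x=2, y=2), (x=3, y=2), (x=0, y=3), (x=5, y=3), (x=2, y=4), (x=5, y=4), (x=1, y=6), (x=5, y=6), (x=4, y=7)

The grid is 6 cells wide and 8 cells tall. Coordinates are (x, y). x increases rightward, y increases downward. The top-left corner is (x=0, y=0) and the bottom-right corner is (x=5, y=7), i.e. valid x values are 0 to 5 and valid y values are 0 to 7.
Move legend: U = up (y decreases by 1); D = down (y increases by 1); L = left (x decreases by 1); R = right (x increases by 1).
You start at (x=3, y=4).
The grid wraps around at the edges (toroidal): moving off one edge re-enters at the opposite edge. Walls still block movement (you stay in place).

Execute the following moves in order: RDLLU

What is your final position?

Start: (x=3, y=4)
  R (right): (x=3, y=4) -> (x=4, y=4)
  D (down): (x=4, y=4) -> (x=4, y=5)
  L (left): (x=4, y=5) -> (x=3, y=5)
  L (left): (x=3, y=5) -> (x=2, y=5)
  U (up): blocked, stay at (x=2, y=5)
Final: (x=2, y=5)

Answer: Final position: (x=2, y=5)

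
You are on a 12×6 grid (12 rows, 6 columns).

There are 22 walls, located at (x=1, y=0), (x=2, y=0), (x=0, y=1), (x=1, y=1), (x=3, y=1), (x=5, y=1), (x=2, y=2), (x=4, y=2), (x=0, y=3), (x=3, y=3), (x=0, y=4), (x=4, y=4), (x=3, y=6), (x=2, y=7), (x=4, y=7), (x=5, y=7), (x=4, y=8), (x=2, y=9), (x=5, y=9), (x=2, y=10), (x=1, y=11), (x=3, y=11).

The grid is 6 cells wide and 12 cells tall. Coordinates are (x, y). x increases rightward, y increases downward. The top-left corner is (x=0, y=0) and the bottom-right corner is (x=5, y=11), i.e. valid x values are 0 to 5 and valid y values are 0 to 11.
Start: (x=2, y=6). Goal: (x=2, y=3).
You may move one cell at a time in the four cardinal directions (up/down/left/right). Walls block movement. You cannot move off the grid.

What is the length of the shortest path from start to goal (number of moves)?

BFS from (x=2, y=6) until reaching (x=2, y=3):
  Distance 0: (x=2, y=6)
  Distance 1: (x=2, y=5), (x=1, y=6)
  Distance 2: (x=2, y=4), (x=1, y=5), (x=3, y=5), (x=0, y=6), (x=1, y=7)
  Distance 3: (x=2, y=3), (x=1, y=4), (x=3, y=4), (x=0, y=5), (x=4, y=5), (x=0, y=7), (x=1, y=8)  <- goal reached here
One shortest path (3 moves): (x=2, y=6) -> (x=2, y=5) -> (x=2, y=4) -> (x=2, y=3)

Answer: Shortest path length: 3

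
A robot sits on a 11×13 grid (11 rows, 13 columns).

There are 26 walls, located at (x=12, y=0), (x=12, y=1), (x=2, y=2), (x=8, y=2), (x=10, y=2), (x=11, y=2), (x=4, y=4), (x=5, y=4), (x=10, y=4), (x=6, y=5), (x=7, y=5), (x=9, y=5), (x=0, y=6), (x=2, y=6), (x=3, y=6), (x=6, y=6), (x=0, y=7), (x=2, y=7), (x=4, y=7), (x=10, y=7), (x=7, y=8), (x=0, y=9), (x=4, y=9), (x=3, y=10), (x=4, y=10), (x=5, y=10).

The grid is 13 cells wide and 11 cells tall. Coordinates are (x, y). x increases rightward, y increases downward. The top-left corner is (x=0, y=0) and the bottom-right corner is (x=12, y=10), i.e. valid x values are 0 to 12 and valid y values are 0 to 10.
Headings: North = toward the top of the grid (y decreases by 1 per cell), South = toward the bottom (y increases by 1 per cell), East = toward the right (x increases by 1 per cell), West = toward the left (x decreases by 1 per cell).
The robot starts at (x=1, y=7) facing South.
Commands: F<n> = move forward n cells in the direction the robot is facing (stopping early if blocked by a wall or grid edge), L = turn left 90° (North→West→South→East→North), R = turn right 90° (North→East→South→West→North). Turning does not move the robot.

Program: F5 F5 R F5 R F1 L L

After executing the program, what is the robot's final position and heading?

Answer: Final position: (x=0, y=10), facing South

Derivation:
Start: (x=1, y=7), facing South
  F5: move forward 3/5 (blocked), now at (x=1, y=10)
  F5: move forward 0/5 (blocked), now at (x=1, y=10)
  R: turn right, now facing West
  F5: move forward 1/5 (blocked), now at (x=0, y=10)
  R: turn right, now facing North
  F1: move forward 0/1 (blocked), now at (x=0, y=10)
  L: turn left, now facing West
  L: turn left, now facing South
Final: (x=0, y=10), facing South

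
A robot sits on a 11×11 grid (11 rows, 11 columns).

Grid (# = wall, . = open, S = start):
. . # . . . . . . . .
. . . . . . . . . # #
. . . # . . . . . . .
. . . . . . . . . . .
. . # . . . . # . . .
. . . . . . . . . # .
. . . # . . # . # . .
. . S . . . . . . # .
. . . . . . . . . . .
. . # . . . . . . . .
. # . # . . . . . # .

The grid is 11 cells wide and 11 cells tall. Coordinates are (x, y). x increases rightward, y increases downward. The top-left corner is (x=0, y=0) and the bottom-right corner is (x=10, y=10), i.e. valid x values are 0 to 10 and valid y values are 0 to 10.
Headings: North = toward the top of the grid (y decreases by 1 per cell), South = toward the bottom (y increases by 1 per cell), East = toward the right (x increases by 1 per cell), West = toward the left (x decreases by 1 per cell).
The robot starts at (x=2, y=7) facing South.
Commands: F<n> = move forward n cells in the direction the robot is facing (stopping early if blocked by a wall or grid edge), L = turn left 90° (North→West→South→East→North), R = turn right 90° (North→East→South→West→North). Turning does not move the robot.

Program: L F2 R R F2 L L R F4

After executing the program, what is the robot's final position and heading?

Answer: Final position: (x=2, y=8), facing South

Derivation:
Start: (x=2, y=7), facing South
  L: turn left, now facing East
  F2: move forward 2, now at (x=4, y=7)
  R: turn right, now facing South
  R: turn right, now facing West
  F2: move forward 2, now at (x=2, y=7)
  L: turn left, now facing South
  L: turn left, now facing East
  R: turn right, now facing South
  F4: move forward 1/4 (blocked), now at (x=2, y=8)
Final: (x=2, y=8), facing South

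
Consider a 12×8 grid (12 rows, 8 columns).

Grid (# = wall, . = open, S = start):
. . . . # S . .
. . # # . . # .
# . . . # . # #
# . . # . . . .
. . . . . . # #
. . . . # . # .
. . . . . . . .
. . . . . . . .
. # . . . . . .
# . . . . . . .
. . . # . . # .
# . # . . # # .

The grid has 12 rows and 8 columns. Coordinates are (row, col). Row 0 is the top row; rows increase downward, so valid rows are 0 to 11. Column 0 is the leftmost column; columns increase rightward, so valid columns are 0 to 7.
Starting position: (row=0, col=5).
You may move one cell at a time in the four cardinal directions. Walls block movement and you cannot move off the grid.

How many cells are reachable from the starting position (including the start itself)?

Answer: Reachable cells: 74

Derivation:
BFS flood-fill from (row=0, col=5):
  Distance 0: (row=0, col=5)
  Distance 1: (row=0, col=6), (row=1, col=5)
  Distance 2: (row=0, col=7), (row=1, col=4), (row=2, col=5)
  Distance 3: (row=1, col=7), (row=3, col=5)
  Distance 4: (row=3, col=4), (row=3, col=6), (row=4, col=5)
  Distance 5: (row=3, col=7), (row=4, col=4), (row=5, col=5)
  Distance 6: (row=4, col=3), (row=6, col=5)
  Distance 7: (row=4, col=2), (row=5, col=3), (row=6, col=4), (row=6, col=6), (row=7, col=5)
  Distance 8: (row=3, col=2), (row=4, col=1), (row=5, col=2), (row=6, col=3), (row=6, col=7), (row=7, col=4), (row=7, col=6), (row=8, col=5)
  Distance 9: (row=2, col=2), (row=3, col=1), (row=4, col=0), (row=5, col=1), (row=5, col=7), (row=6, col=2), (row=7, col=3), (row=7, col=7), (row=8, col=4), (row=8, col=6), (row=9, col=5)
  Distance 10: (row=2, col=1), (row=2, col=3), (row=5, col=0), (row=6, col=1), (row=7, col=2), (row=8, col=3), (row=8, col=7), (row=9, col=4), (row=9, col=6), (row=10, col=5)
  Distance 11: (row=1, col=1), (row=6, col=0), (row=7, col=1), (row=8, col=2), (row=9, col=3), (row=9, col=7), (row=10, col=4)
  Distance 12: (row=0, col=1), (row=1, col=0), (row=7, col=0), (row=9, col=2), (row=10, col=7), (row=11, col=4)
  Distance 13: (row=0, col=0), (row=0, col=2), (row=8, col=0), (row=9, col=1), (row=10, col=2), (row=11, col=3), (row=11, col=7)
  Distance 14: (row=0, col=3), (row=10, col=1)
  Distance 15: (row=10, col=0), (row=11, col=1)
Total reachable: 74 (grid has 74 open cells total)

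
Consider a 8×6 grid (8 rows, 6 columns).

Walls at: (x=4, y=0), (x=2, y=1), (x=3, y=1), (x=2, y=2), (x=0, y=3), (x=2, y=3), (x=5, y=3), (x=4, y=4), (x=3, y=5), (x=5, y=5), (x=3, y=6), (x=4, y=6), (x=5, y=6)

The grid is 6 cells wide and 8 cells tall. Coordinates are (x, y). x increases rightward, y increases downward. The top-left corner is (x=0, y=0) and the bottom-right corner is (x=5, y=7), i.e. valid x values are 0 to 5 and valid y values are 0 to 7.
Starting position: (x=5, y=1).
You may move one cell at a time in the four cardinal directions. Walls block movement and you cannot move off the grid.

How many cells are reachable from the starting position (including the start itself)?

Answer: Reachable cells: 33

Derivation:
BFS flood-fill from (x=5, y=1):
  Distance 0: (x=5, y=1)
  Distance 1: (x=5, y=0), (x=4, y=1), (x=5, y=2)
  Distance 2: (x=4, y=2)
  Distance 3: (x=3, y=2), (x=4, y=3)
  Distance 4: (x=3, y=3)
  Distance 5: (x=3, y=4)
  Distance 6: (x=2, y=4)
  Distance 7: (x=1, y=4), (x=2, y=5)
  Distance 8: (x=1, y=3), (x=0, y=4), (x=1, y=5), (x=2, y=6)
  Distance 9: (x=1, y=2), (x=0, y=5), (x=1, y=6), (x=2, y=7)
  Distance 10: (x=1, y=1), (x=0, y=2), (x=0, y=6), (x=1, y=7), (x=3, y=7)
  Distance 11: (x=1, y=0), (x=0, y=1), (x=0, y=7), (x=4, y=7)
  Distance 12: (x=0, y=0), (x=2, y=0), (x=5, y=7)
  Distance 13: (x=3, y=0)
Total reachable: 33 (grid has 35 open cells total)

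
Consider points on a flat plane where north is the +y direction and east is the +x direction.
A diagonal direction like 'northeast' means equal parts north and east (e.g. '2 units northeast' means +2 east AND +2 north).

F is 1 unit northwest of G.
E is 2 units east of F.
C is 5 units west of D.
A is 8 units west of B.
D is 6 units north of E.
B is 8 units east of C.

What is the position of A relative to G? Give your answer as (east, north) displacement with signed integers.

Place G at the origin (east=0, north=0).
  F is 1 unit northwest of G: delta (east=-1, north=+1); F at (east=-1, north=1).
  E is 2 units east of F: delta (east=+2, north=+0); E at (east=1, north=1).
  D is 6 units north of E: delta (east=+0, north=+6); D at (east=1, north=7).
  C is 5 units west of D: delta (east=-5, north=+0); C at (east=-4, north=7).
  B is 8 units east of C: delta (east=+8, north=+0); B at (east=4, north=7).
  A is 8 units west of B: delta (east=-8, north=+0); A at (east=-4, north=7).
Therefore A relative to G: (east=-4, north=7).

Answer: A is at (east=-4, north=7) relative to G.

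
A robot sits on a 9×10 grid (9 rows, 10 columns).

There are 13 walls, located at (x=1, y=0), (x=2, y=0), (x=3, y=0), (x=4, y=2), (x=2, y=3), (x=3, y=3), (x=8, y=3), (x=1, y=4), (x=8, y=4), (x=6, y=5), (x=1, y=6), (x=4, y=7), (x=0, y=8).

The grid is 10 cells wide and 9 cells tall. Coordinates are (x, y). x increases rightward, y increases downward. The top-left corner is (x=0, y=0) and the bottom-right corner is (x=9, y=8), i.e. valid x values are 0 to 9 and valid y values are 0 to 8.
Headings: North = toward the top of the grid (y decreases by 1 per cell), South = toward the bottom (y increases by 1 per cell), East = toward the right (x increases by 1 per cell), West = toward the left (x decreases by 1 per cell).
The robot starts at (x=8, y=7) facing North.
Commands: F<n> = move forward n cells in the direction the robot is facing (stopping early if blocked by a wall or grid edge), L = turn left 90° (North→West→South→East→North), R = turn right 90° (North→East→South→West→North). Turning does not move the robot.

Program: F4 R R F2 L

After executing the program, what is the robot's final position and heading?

Start: (x=8, y=7), facing North
  F4: move forward 2/4 (blocked), now at (x=8, y=5)
  R: turn right, now facing East
  R: turn right, now facing South
  F2: move forward 2, now at (x=8, y=7)
  L: turn left, now facing East
Final: (x=8, y=7), facing East

Answer: Final position: (x=8, y=7), facing East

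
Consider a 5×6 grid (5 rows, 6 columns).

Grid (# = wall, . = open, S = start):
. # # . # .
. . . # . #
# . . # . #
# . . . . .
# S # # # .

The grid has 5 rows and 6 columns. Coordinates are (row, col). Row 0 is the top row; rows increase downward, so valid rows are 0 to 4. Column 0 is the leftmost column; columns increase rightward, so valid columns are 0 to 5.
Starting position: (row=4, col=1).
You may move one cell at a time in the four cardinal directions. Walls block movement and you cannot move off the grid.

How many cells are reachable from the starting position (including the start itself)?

BFS flood-fill from (row=4, col=1):
  Distance 0: (row=4, col=1)
  Distance 1: (row=3, col=1)
  Distance 2: (row=2, col=1), (row=3, col=2)
  Distance 3: (row=1, col=1), (row=2, col=2), (row=3, col=3)
  Distance 4: (row=1, col=0), (row=1, col=2), (row=3, col=4)
  Distance 5: (row=0, col=0), (row=2, col=4), (row=3, col=5)
  Distance 6: (row=1, col=4), (row=4, col=5)
Total reachable: 15 (grid has 17 open cells total)

Answer: Reachable cells: 15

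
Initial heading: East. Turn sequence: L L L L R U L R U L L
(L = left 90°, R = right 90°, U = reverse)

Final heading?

Start: East
  L (left (90° counter-clockwise)) -> North
  L (left (90° counter-clockwise)) -> West
  L (left (90° counter-clockwise)) -> South
  L (left (90° counter-clockwise)) -> East
  R (right (90° clockwise)) -> South
  U (U-turn (180°)) -> North
  L (left (90° counter-clockwise)) -> West
  R (right (90° clockwise)) -> North
  U (U-turn (180°)) -> South
  L (left (90° counter-clockwise)) -> East
  L (left (90° counter-clockwise)) -> North
Final: North

Answer: Final heading: North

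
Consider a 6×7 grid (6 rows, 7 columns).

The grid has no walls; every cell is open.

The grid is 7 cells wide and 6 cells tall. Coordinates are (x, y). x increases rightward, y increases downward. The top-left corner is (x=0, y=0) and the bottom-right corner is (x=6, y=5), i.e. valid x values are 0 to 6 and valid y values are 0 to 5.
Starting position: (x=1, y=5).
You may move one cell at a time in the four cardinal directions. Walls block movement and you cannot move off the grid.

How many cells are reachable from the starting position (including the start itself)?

BFS flood-fill from (x=1, y=5):
  Distance 0: (x=1, y=5)
  Distance 1: (x=1, y=4), (x=0, y=5), (x=2, y=5)
  Distance 2: (x=1, y=3), (x=0, y=4), (x=2, y=4), (x=3, y=5)
  Distance 3: (x=1, y=2), (x=0, y=3), (x=2, y=3), (x=3, y=4), (x=4, y=5)
  Distance 4: (x=1, y=1), (x=0, y=2), (x=2, y=2), (x=3, y=3), (x=4, y=4), (x=5, y=5)
  Distance 5: (x=1, y=0), (x=0, y=1), (x=2, y=1), (x=3, y=2), (x=4, y=3), (x=5, y=4), (x=6, y=5)
  Distance 6: (x=0, y=0), (x=2, y=0), (x=3, y=1), (x=4, y=2), (x=5, y=3), (x=6, y=4)
  Distance 7: (x=3, y=0), (x=4, y=1), (x=5, y=2), (x=6, y=3)
  Distance 8: (x=4, y=0), (x=5, y=1), (x=6, y=2)
  Distance 9: (x=5, y=0), (x=6, y=1)
  Distance 10: (x=6, y=0)
Total reachable: 42 (grid has 42 open cells total)

Answer: Reachable cells: 42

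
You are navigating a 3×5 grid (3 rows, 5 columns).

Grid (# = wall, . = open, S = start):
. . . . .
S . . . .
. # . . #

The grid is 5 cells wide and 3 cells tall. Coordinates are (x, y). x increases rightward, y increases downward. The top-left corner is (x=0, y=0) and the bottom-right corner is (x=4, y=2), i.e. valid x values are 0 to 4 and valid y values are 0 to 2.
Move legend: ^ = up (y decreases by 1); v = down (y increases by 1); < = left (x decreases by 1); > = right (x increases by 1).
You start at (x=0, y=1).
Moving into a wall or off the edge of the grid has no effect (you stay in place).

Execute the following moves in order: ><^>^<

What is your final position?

Start: (x=0, y=1)
  > (right): (x=0, y=1) -> (x=1, y=1)
  < (left): (x=1, y=1) -> (x=0, y=1)
  ^ (up): (x=0, y=1) -> (x=0, y=0)
  > (right): (x=0, y=0) -> (x=1, y=0)
  ^ (up): blocked, stay at (x=1, y=0)
  < (left): (x=1, y=0) -> (x=0, y=0)
Final: (x=0, y=0)

Answer: Final position: (x=0, y=0)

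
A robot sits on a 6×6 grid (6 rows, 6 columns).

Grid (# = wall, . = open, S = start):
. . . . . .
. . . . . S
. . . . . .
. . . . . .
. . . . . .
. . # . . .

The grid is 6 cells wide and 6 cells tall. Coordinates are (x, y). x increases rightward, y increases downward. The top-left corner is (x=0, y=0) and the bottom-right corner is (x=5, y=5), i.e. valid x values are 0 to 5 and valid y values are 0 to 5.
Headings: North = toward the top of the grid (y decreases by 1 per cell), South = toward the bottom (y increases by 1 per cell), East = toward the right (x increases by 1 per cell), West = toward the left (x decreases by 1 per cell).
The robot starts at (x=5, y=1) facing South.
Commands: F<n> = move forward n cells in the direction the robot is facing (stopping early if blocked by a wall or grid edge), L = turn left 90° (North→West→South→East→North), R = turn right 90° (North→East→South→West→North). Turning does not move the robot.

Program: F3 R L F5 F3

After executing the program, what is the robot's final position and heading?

Answer: Final position: (x=5, y=5), facing South

Derivation:
Start: (x=5, y=1), facing South
  F3: move forward 3, now at (x=5, y=4)
  R: turn right, now facing West
  L: turn left, now facing South
  F5: move forward 1/5 (blocked), now at (x=5, y=5)
  F3: move forward 0/3 (blocked), now at (x=5, y=5)
Final: (x=5, y=5), facing South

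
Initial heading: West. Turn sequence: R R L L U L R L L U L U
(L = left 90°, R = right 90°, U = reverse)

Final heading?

Answer: Final heading: South

Derivation:
Start: West
  R (right (90° clockwise)) -> North
  R (right (90° clockwise)) -> East
  L (left (90° counter-clockwise)) -> North
  L (left (90° counter-clockwise)) -> West
  U (U-turn (180°)) -> East
  L (left (90° counter-clockwise)) -> North
  R (right (90° clockwise)) -> East
  L (left (90° counter-clockwise)) -> North
  L (left (90° counter-clockwise)) -> West
  U (U-turn (180°)) -> East
  L (left (90° counter-clockwise)) -> North
  U (U-turn (180°)) -> South
Final: South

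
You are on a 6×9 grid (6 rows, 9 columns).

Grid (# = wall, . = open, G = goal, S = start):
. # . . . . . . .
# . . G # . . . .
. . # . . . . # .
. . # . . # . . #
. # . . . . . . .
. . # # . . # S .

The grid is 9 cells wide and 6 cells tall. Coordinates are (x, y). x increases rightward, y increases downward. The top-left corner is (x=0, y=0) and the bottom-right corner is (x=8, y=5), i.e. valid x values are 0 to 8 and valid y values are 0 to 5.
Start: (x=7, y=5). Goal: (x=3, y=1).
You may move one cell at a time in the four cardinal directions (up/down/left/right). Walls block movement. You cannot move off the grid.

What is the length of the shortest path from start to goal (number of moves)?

BFS from (x=7, y=5) until reaching (x=3, y=1):
  Distance 0: (x=7, y=5)
  Distance 1: (x=7, y=4), (x=8, y=5)
  Distance 2: (x=7, y=3), (x=6, y=4), (x=8, y=4)
  Distance 3: (x=6, y=3), (x=5, y=4)
  Distance 4: (x=6, y=2), (x=4, y=4), (x=5, y=5)
  Distance 5: (x=6, y=1), (x=5, y=2), (x=4, y=3), (x=3, y=4), (x=4, y=5)
  Distance 6: (x=6, y=0), (x=5, y=1), (x=7, y=1), (x=4, y=2), (x=3, y=3), (x=2, y=4)
  Distance 7: (x=5, y=0), (x=7, y=0), (x=8, y=1), (x=3, y=2)
  Distance 8: (x=4, y=0), (x=8, y=0), (x=3, y=1), (x=8, y=2)  <- goal reached here
One shortest path (8 moves): (x=7, y=5) -> (x=7, y=4) -> (x=6, y=4) -> (x=5, y=4) -> (x=4, y=4) -> (x=3, y=4) -> (x=3, y=3) -> (x=3, y=2) -> (x=3, y=1)

Answer: Shortest path length: 8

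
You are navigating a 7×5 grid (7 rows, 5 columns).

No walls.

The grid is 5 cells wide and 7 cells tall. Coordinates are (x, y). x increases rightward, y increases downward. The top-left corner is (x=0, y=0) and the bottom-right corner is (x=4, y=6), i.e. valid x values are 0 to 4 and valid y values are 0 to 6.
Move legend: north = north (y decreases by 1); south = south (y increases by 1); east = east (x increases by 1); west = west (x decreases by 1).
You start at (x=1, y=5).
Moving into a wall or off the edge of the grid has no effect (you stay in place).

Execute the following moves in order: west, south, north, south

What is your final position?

Start: (x=1, y=5)
  west (west): (x=1, y=5) -> (x=0, y=5)
  south (south): (x=0, y=5) -> (x=0, y=6)
  north (north): (x=0, y=6) -> (x=0, y=5)
  south (south): (x=0, y=5) -> (x=0, y=6)
Final: (x=0, y=6)

Answer: Final position: (x=0, y=6)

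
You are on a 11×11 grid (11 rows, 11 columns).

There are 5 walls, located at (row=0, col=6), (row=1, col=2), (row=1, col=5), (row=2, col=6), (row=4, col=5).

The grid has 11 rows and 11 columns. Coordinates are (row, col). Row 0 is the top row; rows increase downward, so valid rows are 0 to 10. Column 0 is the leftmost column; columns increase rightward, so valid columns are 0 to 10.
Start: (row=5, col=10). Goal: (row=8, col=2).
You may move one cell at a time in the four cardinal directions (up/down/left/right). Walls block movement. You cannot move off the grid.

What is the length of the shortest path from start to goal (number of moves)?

BFS from (row=5, col=10) until reaching (row=8, col=2):
  Distance 0: (row=5, col=10)
  Distance 1: (row=4, col=10), (row=5, col=9), (row=6, col=10)
  Distance 2: (row=3, col=10), (row=4, col=9), (row=5, col=8), (row=6, col=9), (row=7, col=10)
  Distance 3: (row=2, col=10), (row=3, col=9), (row=4, col=8), (row=5, col=7), (row=6, col=8), (row=7, col=9), (row=8, col=10)
  Distance 4: (row=1, col=10), (row=2, col=9), (row=3, col=8), (row=4, col=7), (row=5, col=6), (row=6, col=7), (row=7, col=8), (row=8, col=9), (row=9, col=10)
  Distance 5: (row=0, col=10), (row=1, col=9), (row=2, col=8), (row=3, col=7), (row=4, col=6), (row=5, col=5), (row=6, col=6), (row=7, col=7), (row=8, col=8), (row=9, col=9), (row=10, col=10)
  Distance 6: (row=0, col=9), (row=1, col=8), (row=2, col=7), (row=3, col=6), (row=5, col=4), (row=6, col=5), (row=7, col=6), (row=8, col=7), (row=9, col=8), (row=10, col=9)
  Distance 7: (row=0, col=8), (row=1, col=7), (row=3, col=5), (row=4, col=4), (row=5, col=3), (row=6, col=4), (row=7, col=5), (row=8, col=6), (row=9, col=7), (row=10, col=8)
  Distance 8: (row=0, col=7), (row=1, col=6), (row=2, col=5), (row=3, col=4), (row=4, col=3), (row=5, col=2), (row=6, col=3), (row=7, col=4), (row=8, col=5), (row=9, col=6), (row=10, col=7)
  Distance 9: (row=2, col=4), (row=3, col=3), (row=4, col=2), (row=5, col=1), (row=6, col=2), (row=7, col=3), (row=8, col=4), (row=9, col=5), (row=10, col=6)
  Distance 10: (row=1, col=4), (row=2, col=3), (row=3, col=2), (row=4, col=1), (row=5, col=0), (row=6, col=1), (row=7, col=2), (row=8, col=3), (row=9, col=4), (row=10, col=5)
  Distance 11: (row=0, col=4), (row=1, col=3), (row=2, col=2), (row=3, col=1), (row=4, col=0), (row=6, col=0), (row=7, col=1), (row=8, col=2), (row=9, col=3), (row=10, col=4)  <- goal reached here
One shortest path (11 moves): (row=5, col=10) -> (row=5, col=9) -> (row=5, col=8) -> (row=5, col=7) -> (row=5, col=6) -> (row=5, col=5) -> (row=5, col=4) -> (row=5, col=3) -> (row=5, col=2) -> (row=6, col=2) -> (row=7, col=2) -> (row=8, col=2)

Answer: Shortest path length: 11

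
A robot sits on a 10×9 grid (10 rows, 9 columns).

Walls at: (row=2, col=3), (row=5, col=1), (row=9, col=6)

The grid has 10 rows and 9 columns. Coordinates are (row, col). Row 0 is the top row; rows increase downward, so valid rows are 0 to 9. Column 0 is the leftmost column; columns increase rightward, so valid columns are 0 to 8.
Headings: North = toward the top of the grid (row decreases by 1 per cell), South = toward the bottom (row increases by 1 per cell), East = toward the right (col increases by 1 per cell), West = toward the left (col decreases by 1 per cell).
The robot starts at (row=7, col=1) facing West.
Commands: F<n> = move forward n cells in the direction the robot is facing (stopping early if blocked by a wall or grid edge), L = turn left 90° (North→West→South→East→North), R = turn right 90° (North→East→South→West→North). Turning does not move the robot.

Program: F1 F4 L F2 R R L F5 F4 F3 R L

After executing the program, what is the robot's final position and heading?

Start: (row=7, col=1), facing West
  F1: move forward 1, now at (row=7, col=0)
  F4: move forward 0/4 (blocked), now at (row=7, col=0)
  L: turn left, now facing South
  F2: move forward 2, now at (row=9, col=0)
  R: turn right, now facing West
  R: turn right, now facing North
  L: turn left, now facing West
  F5: move forward 0/5 (blocked), now at (row=9, col=0)
  F4: move forward 0/4 (blocked), now at (row=9, col=0)
  F3: move forward 0/3 (blocked), now at (row=9, col=0)
  R: turn right, now facing North
  L: turn left, now facing West
Final: (row=9, col=0), facing West

Answer: Final position: (row=9, col=0), facing West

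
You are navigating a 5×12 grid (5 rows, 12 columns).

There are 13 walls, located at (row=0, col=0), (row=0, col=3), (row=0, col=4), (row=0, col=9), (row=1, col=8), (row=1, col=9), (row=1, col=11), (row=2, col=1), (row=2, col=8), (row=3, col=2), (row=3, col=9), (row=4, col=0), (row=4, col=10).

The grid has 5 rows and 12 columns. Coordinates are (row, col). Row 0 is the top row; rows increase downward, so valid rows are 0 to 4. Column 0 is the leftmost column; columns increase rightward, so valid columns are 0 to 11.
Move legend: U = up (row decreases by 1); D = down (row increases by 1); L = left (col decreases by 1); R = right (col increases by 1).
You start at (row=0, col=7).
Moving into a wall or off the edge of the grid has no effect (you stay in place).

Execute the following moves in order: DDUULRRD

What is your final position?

Answer: Final position: (row=0, col=8)

Derivation:
Start: (row=0, col=7)
  D (down): (row=0, col=7) -> (row=1, col=7)
  D (down): (row=1, col=7) -> (row=2, col=7)
  U (up): (row=2, col=7) -> (row=1, col=7)
  U (up): (row=1, col=7) -> (row=0, col=7)
  L (left): (row=0, col=7) -> (row=0, col=6)
  R (right): (row=0, col=6) -> (row=0, col=7)
  R (right): (row=0, col=7) -> (row=0, col=8)
  D (down): blocked, stay at (row=0, col=8)
Final: (row=0, col=8)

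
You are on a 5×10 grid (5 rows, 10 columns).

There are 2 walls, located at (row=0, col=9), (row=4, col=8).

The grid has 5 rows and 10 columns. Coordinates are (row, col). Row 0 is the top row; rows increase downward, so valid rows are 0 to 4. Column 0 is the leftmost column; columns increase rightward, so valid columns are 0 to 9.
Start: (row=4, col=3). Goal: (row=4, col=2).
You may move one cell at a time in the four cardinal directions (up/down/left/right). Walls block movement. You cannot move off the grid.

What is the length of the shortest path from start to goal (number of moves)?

BFS from (row=4, col=3) until reaching (row=4, col=2):
  Distance 0: (row=4, col=3)
  Distance 1: (row=3, col=3), (row=4, col=2), (row=4, col=4)  <- goal reached here
One shortest path (1 moves): (row=4, col=3) -> (row=4, col=2)

Answer: Shortest path length: 1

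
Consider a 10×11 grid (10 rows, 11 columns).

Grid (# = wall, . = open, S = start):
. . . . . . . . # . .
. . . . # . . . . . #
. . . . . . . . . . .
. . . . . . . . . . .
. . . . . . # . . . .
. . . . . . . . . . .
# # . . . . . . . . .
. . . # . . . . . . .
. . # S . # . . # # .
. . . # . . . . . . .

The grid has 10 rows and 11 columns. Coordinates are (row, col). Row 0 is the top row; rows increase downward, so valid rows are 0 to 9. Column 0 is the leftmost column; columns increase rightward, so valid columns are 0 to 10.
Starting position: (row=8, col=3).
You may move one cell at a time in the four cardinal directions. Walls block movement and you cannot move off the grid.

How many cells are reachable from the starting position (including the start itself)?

Answer: Reachable cells: 98

Derivation:
BFS flood-fill from (row=8, col=3):
  Distance 0: (row=8, col=3)
  Distance 1: (row=8, col=4)
  Distance 2: (row=7, col=4), (row=9, col=4)
  Distance 3: (row=6, col=4), (row=7, col=5), (row=9, col=5)
  Distance 4: (row=5, col=4), (row=6, col=3), (row=6, col=5), (row=7, col=6), (row=9, col=6)
  Distance 5: (row=4, col=4), (row=5, col=3), (row=5, col=5), (row=6, col=2), (row=6, col=6), (row=7, col=7), (row=8, col=6), (row=9, col=7)
  Distance 6: (row=3, col=4), (row=4, col=3), (row=4, col=5), (row=5, col=2), (row=5, col=6), (row=6, col=7), (row=7, col=2), (row=7, col=8), (row=8, col=7), (row=9, col=8)
  Distance 7: (row=2, col=4), (row=3, col=3), (row=3, col=5), (row=4, col=2), (row=5, col=1), (row=5, col=7), (row=6, col=8), (row=7, col=1), (row=7, col=9), (row=9, col=9)
  Distance 8: (row=2, col=3), (row=2, col=5), (row=3, col=2), (row=3, col=6), (row=4, col=1), (row=4, col=7), (row=5, col=0), (row=5, col=8), (row=6, col=9), (row=7, col=0), (row=7, col=10), (row=8, col=1), (row=9, col=10)
  Distance 9: (row=1, col=3), (row=1, col=5), (row=2, col=2), (row=2, col=6), (row=3, col=1), (row=3, col=7), (row=4, col=0), (row=4, col=8), (row=5, col=9), (row=6, col=10), (row=8, col=0), (row=8, col=10), (row=9, col=1)
  Distance 10: (row=0, col=3), (row=0, col=5), (row=1, col=2), (row=1, col=6), (row=2, col=1), (row=2, col=7), (row=3, col=0), (row=3, col=8), (row=4, col=9), (row=5, col=10), (row=9, col=0), (row=9, col=2)
  Distance 11: (row=0, col=2), (row=0, col=4), (row=0, col=6), (row=1, col=1), (row=1, col=7), (row=2, col=0), (row=2, col=8), (row=3, col=9), (row=4, col=10)
  Distance 12: (row=0, col=1), (row=0, col=7), (row=1, col=0), (row=1, col=8), (row=2, col=9), (row=3, col=10)
  Distance 13: (row=0, col=0), (row=1, col=9), (row=2, col=10)
  Distance 14: (row=0, col=9)
  Distance 15: (row=0, col=10)
Total reachable: 98 (grid has 98 open cells total)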